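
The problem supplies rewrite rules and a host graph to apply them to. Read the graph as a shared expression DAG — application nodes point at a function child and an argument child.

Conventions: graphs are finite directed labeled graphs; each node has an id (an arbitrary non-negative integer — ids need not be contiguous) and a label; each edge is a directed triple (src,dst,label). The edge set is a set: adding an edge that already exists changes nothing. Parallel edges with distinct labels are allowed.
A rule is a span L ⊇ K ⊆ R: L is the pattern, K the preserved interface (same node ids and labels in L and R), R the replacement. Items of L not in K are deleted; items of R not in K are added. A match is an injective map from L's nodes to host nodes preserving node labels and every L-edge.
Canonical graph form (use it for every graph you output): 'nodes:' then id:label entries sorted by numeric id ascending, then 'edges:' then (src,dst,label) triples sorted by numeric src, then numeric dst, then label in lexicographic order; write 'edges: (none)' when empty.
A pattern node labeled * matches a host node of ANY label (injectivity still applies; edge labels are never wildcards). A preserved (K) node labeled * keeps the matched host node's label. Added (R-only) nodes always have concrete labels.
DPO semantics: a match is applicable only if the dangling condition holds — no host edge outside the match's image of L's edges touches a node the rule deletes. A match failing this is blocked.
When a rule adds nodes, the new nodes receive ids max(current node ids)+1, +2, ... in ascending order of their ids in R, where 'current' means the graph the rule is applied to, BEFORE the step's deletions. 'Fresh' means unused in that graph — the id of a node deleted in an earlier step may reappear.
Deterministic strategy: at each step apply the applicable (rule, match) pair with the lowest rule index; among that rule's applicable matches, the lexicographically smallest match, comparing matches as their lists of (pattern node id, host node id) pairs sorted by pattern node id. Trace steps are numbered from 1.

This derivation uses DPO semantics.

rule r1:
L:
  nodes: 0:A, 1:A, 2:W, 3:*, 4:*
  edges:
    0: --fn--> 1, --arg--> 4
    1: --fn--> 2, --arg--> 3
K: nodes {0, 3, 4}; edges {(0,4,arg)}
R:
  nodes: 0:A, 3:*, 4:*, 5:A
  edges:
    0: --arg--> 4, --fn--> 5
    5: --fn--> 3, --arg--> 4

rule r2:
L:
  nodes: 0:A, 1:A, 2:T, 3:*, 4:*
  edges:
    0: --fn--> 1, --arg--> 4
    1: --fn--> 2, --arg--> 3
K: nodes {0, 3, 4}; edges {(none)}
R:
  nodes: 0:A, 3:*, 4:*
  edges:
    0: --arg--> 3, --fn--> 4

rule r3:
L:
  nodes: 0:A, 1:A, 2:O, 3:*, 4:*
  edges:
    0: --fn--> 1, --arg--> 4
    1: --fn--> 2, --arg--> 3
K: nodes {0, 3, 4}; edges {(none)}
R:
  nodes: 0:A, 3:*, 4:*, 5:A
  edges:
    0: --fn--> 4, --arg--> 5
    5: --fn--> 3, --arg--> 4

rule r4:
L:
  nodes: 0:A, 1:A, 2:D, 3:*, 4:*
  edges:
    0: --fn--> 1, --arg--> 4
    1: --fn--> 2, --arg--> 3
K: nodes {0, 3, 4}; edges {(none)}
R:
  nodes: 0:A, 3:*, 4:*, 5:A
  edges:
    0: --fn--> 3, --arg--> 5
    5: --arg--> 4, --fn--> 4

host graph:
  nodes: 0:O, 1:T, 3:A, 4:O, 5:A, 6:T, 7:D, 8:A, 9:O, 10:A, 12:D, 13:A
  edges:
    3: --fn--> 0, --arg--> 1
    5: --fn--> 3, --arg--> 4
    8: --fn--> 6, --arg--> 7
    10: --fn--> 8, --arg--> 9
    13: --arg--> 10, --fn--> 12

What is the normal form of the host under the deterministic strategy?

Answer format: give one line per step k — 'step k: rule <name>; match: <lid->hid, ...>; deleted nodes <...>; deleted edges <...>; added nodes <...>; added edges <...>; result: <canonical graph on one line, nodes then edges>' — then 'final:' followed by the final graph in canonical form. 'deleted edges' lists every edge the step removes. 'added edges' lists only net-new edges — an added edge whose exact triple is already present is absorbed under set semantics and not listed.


step 1: rule r2; match: 0->10, 1->8, 2->6, 3->7, 4->9; deleted nodes 6, 8; deleted edges (8,6,fn); (8,7,arg); (10,8,fn); (10,9,arg); added nodes (none); added edges (10,7,arg); (10,9,fn); result: nodes: 0:O, 1:T, 3:A, 4:O, 5:A, 7:D, 9:O, 10:A, 12:D, 13:A edges: (3,0,fn); (3,1,arg); (5,3,fn); (5,4,arg); (10,7,arg); (10,9,fn); (13,10,arg); (13,12,fn)
step 2: rule r3; match: 0->5, 1->3, 2->0, 3->1, 4->4; deleted nodes 0, 3; deleted edges (3,0,fn); (3,1,arg); (5,3,fn); (5,4,arg); added nodes 14; added edges (5,4,fn); (5,14,arg); (14,1,fn); (14,4,arg); result: nodes: 1:T, 4:O, 5:A, 7:D, 9:O, 10:A, 12:D, 13:A, 14:A edges: (5,4,fn); (5,14,arg); (10,7,arg); (10,9,fn); (13,10,arg); (13,12,fn); (14,1,fn); (14,4,arg)
final:
nodes: 1:T, 4:O, 5:A, 7:D, 9:O, 10:A, 12:D, 13:A, 14:A
edges: (5,4,fn); (5,14,arg); (10,7,arg); (10,9,fn); (13,10,arg); (13,12,fn); (14,1,fn); (14,4,arg)


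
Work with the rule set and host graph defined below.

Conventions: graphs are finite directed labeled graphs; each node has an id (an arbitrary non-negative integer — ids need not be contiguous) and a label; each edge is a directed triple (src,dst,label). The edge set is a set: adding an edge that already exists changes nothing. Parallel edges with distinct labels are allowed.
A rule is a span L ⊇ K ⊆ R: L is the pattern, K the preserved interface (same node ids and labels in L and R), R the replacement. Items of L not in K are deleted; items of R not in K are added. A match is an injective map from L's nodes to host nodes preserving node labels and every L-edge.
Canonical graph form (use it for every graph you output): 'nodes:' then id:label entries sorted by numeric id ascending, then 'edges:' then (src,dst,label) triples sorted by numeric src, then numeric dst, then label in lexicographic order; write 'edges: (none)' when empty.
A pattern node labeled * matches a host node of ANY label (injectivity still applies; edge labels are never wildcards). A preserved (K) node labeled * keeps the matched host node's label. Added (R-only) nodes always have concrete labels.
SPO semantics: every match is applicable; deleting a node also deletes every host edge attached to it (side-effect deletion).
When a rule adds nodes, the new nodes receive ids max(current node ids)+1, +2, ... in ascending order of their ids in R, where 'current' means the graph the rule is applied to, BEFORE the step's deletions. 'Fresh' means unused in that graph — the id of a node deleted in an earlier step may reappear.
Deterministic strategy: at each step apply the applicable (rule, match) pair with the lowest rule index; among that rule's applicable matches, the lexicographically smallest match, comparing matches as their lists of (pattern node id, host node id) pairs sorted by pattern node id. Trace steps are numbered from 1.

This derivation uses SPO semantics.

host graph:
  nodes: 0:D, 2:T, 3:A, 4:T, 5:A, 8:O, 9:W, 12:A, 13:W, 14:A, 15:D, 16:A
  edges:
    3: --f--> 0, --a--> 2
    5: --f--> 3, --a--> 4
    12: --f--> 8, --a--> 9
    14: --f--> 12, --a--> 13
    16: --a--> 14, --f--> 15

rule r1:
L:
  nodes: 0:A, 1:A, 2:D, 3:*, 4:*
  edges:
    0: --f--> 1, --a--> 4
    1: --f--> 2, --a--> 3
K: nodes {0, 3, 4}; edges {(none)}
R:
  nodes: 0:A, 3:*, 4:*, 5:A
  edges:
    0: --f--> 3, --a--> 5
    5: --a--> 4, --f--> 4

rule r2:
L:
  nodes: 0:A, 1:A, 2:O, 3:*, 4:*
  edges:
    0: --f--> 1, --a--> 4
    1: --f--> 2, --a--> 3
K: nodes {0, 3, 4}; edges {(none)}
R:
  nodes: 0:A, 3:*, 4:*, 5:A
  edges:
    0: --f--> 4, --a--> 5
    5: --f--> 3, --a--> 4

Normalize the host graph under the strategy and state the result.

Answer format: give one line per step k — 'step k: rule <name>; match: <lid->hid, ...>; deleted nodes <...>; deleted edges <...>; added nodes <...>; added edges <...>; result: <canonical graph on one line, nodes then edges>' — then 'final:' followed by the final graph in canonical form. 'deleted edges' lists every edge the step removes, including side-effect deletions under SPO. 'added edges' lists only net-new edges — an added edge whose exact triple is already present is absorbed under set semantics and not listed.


step 1: rule r1; match: 0->5, 1->3, 2->0, 3->2, 4->4; deleted nodes 0, 3; deleted edges (3,0,f); (3,2,a); (5,3,f); (5,4,a); added nodes 17; added edges (5,2,f); (5,17,a); (17,4,a); (17,4,f); result: nodes: 2:T, 4:T, 5:A, 8:O, 9:W, 12:A, 13:W, 14:A, 15:D, 16:A, 17:A edges: (5,2,f); (5,17,a); (12,8,f); (12,9,a); (14,12,f); (14,13,a); (16,14,a); (16,15,f); (17,4,a); (17,4,f)
step 2: rule r2; match: 0->14, 1->12, 2->8, 3->9, 4->13; deleted nodes 8, 12; deleted edges (12,8,f); (12,9,a); (14,12,f); (14,13,a); added nodes 18; added edges (14,13,f); (14,18,a); (18,9,f); (18,13,a); result: nodes: 2:T, 4:T, 5:A, 9:W, 13:W, 14:A, 15:D, 16:A, 17:A, 18:A edges: (5,2,f); (5,17,a); (14,13,f); (14,18,a); (16,14,a); (16,15,f); (17,4,a); (17,4,f); (18,9,f); (18,13,a)
final:
nodes: 2:T, 4:T, 5:A, 9:W, 13:W, 14:A, 15:D, 16:A, 17:A, 18:A
edges: (5,2,f); (5,17,a); (14,13,f); (14,18,a); (16,14,a); (16,15,f); (17,4,a); (17,4,f); (18,9,f); (18,13,a)


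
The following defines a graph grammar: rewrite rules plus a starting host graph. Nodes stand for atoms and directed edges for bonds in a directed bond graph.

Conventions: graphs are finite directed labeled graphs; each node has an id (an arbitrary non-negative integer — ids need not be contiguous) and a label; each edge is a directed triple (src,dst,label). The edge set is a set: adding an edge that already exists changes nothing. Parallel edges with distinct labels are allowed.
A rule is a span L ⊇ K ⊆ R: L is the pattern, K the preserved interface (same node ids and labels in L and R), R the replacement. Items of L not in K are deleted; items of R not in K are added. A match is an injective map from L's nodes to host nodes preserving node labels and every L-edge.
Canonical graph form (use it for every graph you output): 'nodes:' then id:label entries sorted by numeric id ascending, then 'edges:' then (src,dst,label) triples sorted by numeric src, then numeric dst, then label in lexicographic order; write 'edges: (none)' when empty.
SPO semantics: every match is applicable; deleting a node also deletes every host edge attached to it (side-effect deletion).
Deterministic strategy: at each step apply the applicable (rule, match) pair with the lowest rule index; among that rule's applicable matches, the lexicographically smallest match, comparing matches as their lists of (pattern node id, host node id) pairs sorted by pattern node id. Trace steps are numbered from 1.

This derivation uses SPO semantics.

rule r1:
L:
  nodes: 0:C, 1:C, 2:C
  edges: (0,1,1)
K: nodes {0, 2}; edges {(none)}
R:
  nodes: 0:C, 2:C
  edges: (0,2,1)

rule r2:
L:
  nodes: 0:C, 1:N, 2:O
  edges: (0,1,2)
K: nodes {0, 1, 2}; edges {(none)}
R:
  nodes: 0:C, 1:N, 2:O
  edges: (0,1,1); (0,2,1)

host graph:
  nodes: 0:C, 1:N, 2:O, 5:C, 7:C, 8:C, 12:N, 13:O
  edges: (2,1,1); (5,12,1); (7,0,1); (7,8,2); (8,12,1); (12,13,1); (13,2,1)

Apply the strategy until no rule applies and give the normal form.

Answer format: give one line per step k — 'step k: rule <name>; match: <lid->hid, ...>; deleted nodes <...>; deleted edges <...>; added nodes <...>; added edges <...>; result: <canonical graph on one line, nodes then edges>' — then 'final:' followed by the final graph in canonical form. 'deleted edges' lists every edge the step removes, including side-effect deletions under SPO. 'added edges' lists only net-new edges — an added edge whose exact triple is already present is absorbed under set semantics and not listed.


step 1: rule r1; match: 0->7, 1->0, 2->5; deleted nodes 0; deleted edges (7,0,1); added nodes (none); added edges (7,5,1); result: nodes: 1:N, 2:O, 5:C, 7:C, 8:C, 12:N, 13:O edges: (2,1,1); (5,12,1); (7,5,1); (7,8,2); (8,12,1); (12,13,1); (13,2,1)
step 2: rule r1; match: 0->7, 1->5, 2->8; deleted nodes 5; deleted edges (5,12,1); (7,5,1); added nodes (none); added edges (7,8,1); result: nodes: 1:N, 2:O, 7:C, 8:C, 12:N, 13:O edges: (2,1,1); (7,8,1); (7,8,2); (8,12,1); (12,13,1); (13,2,1)
final:
nodes: 1:N, 2:O, 7:C, 8:C, 12:N, 13:O
edges: (2,1,1); (7,8,1); (7,8,2); (8,12,1); (12,13,1); (13,2,1)


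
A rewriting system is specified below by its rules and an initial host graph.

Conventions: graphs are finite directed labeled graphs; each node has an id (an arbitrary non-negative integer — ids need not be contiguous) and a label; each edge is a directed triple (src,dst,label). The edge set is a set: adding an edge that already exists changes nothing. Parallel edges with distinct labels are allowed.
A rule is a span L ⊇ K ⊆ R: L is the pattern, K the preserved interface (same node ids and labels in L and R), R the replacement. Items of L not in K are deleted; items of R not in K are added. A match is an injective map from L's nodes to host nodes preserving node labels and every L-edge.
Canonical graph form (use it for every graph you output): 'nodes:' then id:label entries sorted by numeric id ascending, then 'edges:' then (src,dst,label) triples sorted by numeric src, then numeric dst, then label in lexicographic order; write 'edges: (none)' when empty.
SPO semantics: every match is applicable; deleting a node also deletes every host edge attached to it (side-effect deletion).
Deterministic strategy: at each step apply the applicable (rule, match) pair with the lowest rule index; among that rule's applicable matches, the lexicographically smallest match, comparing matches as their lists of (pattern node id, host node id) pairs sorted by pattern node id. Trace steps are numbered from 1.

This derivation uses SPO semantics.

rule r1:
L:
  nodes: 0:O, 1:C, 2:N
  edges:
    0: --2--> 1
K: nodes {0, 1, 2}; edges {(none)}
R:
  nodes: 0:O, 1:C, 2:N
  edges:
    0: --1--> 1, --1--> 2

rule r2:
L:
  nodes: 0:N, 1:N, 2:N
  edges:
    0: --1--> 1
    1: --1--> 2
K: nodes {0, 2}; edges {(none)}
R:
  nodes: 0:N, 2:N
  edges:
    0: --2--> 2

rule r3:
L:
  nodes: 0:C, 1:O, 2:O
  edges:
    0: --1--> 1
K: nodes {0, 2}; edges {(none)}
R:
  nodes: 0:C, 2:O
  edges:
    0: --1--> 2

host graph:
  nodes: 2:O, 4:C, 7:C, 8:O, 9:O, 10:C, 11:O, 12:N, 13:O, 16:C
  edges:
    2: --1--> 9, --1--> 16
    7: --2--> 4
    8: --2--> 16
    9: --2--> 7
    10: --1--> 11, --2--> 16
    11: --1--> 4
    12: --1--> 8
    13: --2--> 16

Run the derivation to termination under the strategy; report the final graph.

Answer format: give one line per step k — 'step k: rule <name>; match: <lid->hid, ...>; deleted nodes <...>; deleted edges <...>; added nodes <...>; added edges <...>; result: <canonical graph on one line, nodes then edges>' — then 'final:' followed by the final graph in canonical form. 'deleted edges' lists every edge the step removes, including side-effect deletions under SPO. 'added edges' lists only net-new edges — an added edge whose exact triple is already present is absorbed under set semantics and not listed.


step 1: rule r1; match: 0->8, 1->16, 2->12; deleted nodes (none); deleted edges (8,16,2); added nodes (none); added edges (8,12,1); (8,16,1); result: nodes: 2:O, 4:C, 7:C, 8:O, 9:O, 10:C, 11:O, 12:N, 13:O, 16:C edges: (2,9,1); (2,16,1); (7,4,2); (8,12,1); (8,16,1); (9,7,2); (10,11,1); (10,16,2); (11,4,1); (12,8,1); (13,16,2)
step 2: rule r1; match: 0->9, 1->7, 2->12; deleted nodes (none); deleted edges (9,7,2); added nodes (none); added edges (9,7,1); (9,12,1); result: nodes: 2:O, 4:C, 7:C, 8:O, 9:O, 10:C, 11:O, 12:N, 13:O, 16:C edges: (2,9,1); (2,16,1); (7,4,2); (8,12,1); (8,16,1); (9,7,1); (9,12,1); (10,11,1); (10,16,2); (11,4,1); (12,8,1); (13,16,2)
step 3: rule r1; match: 0->13, 1->16, 2->12; deleted nodes (none); deleted edges (13,16,2); added nodes (none); added edges (13,12,1); (13,16,1); result: nodes: 2:O, 4:C, 7:C, 8:O, 9:O, 10:C, 11:O, 12:N, 13:O, 16:C edges: (2,9,1); (2,16,1); (7,4,2); (8,12,1); (8,16,1); (9,7,1); (9,12,1); (10,11,1); (10,16,2); (11,4,1); (12,8,1); (13,12,1); (13,16,1)
step 4: rule r3; match: 0->10, 1->11, 2->2; deleted nodes 11; deleted edges (10,11,1); (11,4,1); added nodes (none); added edges (10,2,1); result: nodes: 2:O, 4:C, 7:C, 8:O, 9:O, 10:C, 12:N, 13:O, 16:C edges: (2,9,1); (2,16,1); (7,4,2); (8,12,1); (8,16,1); (9,7,1); (9,12,1); (10,2,1); (10,16,2); (12,8,1); (13,12,1); (13,16,1)
step 5: rule r3; match: 0->10, 1->2, 2->8; deleted nodes 2; deleted edges (2,9,1); (2,16,1); (10,2,1); added nodes (none); added edges (10,8,1); result: nodes: 4:C, 7:C, 8:O, 9:O, 10:C, 12:N, 13:O, 16:C edges: (7,4,2); (8,12,1); (8,16,1); (9,7,1); (9,12,1); (10,8,1); (10,16,2); (12,8,1); (13,12,1); (13,16,1)
step 6: rule r3; match: 0->10, 1->8, 2->9; deleted nodes 8; deleted edges (8,12,1); (8,16,1); (10,8,1); (12,8,1); added nodes (none); added edges (10,9,1); result: nodes: 4:C, 7:C, 9:O, 10:C, 12:N, 13:O, 16:C edges: (7,4,2); (9,7,1); (9,12,1); (10,9,1); (10,16,2); (13,12,1); (13,16,1)
step 7: rule r3; match: 0->10, 1->9, 2->13; deleted nodes 9; deleted edges (9,7,1); (9,12,1); (10,9,1); added nodes (none); added edges (10,13,1); result: nodes: 4:C, 7:C, 10:C, 12:N, 13:O, 16:C edges: (7,4,2); (10,13,1); (10,16,2); (13,12,1); (13,16,1)
final:
nodes: 4:C, 7:C, 10:C, 12:N, 13:O, 16:C
edges: (7,4,2); (10,13,1); (10,16,2); (13,12,1); (13,16,1)


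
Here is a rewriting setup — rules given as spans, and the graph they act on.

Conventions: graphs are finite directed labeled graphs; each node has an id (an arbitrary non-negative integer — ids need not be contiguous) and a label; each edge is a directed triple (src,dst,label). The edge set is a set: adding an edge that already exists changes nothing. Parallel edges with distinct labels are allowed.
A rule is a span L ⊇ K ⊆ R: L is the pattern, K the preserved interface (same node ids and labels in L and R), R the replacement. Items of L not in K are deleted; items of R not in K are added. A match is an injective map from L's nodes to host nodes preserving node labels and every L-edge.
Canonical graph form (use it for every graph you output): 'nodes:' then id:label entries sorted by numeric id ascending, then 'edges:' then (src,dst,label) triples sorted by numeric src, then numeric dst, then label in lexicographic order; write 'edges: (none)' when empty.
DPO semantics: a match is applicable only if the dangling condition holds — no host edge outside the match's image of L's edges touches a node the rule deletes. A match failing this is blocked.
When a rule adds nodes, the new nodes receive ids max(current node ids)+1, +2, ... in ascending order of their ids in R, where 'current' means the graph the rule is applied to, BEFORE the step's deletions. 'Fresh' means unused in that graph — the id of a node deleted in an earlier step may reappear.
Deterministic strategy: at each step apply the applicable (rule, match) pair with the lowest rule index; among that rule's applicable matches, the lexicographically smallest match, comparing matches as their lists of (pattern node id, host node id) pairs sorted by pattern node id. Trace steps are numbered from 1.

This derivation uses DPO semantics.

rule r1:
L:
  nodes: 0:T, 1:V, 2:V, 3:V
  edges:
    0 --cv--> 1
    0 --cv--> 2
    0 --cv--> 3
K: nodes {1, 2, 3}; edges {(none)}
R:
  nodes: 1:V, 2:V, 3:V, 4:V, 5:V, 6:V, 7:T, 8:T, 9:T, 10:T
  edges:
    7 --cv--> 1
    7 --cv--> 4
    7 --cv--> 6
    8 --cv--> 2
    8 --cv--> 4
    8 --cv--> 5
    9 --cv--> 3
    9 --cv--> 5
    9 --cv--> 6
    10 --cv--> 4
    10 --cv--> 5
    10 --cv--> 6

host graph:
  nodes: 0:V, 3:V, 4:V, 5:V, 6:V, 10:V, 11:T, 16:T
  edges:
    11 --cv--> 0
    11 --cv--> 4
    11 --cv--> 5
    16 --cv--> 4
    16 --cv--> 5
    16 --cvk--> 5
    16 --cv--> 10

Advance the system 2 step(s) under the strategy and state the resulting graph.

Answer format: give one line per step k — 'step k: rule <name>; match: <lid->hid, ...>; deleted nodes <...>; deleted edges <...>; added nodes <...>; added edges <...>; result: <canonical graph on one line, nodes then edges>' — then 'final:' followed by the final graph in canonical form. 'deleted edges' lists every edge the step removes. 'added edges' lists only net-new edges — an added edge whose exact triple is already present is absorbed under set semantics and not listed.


step 1: rule r1; match: 0->11, 1->0, 2->4, 3->5; deleted nodes 11; deleted edges (11,0,cv); (11,4,cv); (11,5,cv); added nodes 17, 18, 19, 20, 21, 22, 23; added edges (20,0,cv); (20,17,cv); (20,19,cv); (21,4,cv); (21,17,cv); (21,18,cv); (22,5,cv); (22,18,cv); (22,19,cv); (23,17,cv); (23,18,cv); (23,19,cv); result: nodes: 0:V, 3:V, 4:V, 5:V, 6:V, 10:V, 16:T, 17:V, 18:V, 19:V, 20:T, 21:T, 22:T, 23:T edges: (16,4,cv); (16,5,cv); (16,5,cvk); (16,10,cv); (20,0,cv); (20,17,cv); (20,19,cv); (21,4,cv); (21,17,cv); (21,18,cv); (22,5,cv); (22,18,cv); (22,19,cv); (23,17,cv); (23,18,cv); (23,19,cv)
step 2: rule r1; match: 0->20, 1->0, 2->17, 3->19; deleted nodes 20; deleted edges (20,0,cv); (20,17,cv); (20,19,cv); added nodes 24, 25, 26, 27, 28, 29, 30; added edges (27,0,cv); (27,24,cv); (27,26,cv); (28,17,cv); (28,24,cv); (28,25,cv); (29,19,cv); (29,25,cv); (29,26,cv); (30,24,cv); (30,25,cv); (30,26,cv); result: nodes: 0:V, 3:V, 4:V, 5:V, 6:V, 10:V, 16:T, 17:V, 18:V, 19:V, 21:T, 22:T, 23:T, 24:V, 25:V, 26:V, 27:T, 28:T, 29:T, 30:T edges: (16,4,cv); (16,5,cv); (16,5,cvk); (16,10,cv); (21,4,cv); (21,17,cv); (21,18,cv); (22,5,cv); (22,18,cv); (22,19,cv); (23,17,cv); (23,18,cv); (23,19,cv); (27,0,cv); (27,24,cv); (27,26,cv); (28,17,cv); (28,24,cv); (28,25,cv); (29,19,cv); (29,25,cv); (29,26,cv); (30,24,cv); (30,25,cv); (30,26,cv)
final:
nodes: 0:V, 3:V, 4:V, 5:V, 6:V, 10:V, 16:T, 17:V, 18:V, 19:V, 21:T, 22:T, 23:T, 24:V, 25:V, 26:V, 27:T, 28:T, 29:T, 30:T
edges: (16,4,cv); (16,5,cv); (16,5,cvk); (16,10,cv); (21,4,cv); (21,17,cv); (21,18,cv); (22,5,cv); (22,18,cv); (22,19,cv); (23,17,cv); (23,18,cv); (23,19,cv); (27,0,cv); (27,24,cv); (27,26,cv); (28,17,cv); (28,24,cv); (28,25,cv); (29,19,cv); (29,25,cv); (29,26,cv); (30,24,cv); (30,25,cv); (30,26,cv)


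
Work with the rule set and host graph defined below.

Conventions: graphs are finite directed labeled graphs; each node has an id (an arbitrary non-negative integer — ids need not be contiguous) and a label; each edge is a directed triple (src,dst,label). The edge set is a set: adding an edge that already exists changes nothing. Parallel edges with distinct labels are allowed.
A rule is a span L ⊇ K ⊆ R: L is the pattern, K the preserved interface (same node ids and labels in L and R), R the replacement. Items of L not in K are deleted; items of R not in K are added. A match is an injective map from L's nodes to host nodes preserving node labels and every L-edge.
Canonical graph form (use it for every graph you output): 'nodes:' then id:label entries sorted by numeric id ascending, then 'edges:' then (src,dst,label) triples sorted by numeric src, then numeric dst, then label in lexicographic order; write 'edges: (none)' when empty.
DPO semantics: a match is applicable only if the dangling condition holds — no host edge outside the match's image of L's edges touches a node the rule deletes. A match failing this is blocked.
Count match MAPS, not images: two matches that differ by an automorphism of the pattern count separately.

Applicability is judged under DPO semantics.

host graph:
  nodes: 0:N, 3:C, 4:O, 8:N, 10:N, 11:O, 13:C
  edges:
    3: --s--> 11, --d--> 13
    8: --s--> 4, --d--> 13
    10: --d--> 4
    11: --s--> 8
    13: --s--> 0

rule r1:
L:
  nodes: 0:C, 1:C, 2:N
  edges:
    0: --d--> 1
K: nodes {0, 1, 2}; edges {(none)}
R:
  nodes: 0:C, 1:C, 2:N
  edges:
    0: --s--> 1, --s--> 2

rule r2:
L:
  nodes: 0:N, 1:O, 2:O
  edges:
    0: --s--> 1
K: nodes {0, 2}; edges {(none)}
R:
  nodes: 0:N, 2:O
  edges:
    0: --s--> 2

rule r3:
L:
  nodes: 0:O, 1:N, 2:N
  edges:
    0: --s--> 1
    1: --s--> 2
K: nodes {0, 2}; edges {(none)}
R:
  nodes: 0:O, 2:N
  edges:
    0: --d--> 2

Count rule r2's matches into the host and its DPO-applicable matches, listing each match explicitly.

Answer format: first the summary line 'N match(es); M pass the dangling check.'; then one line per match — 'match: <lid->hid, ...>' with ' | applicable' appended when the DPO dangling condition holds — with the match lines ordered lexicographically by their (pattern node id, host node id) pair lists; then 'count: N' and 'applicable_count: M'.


1 match(es); 0 pass the dangling check.
match: 0->8, 1->4, 2->11
count: 1
applicable_count: 0


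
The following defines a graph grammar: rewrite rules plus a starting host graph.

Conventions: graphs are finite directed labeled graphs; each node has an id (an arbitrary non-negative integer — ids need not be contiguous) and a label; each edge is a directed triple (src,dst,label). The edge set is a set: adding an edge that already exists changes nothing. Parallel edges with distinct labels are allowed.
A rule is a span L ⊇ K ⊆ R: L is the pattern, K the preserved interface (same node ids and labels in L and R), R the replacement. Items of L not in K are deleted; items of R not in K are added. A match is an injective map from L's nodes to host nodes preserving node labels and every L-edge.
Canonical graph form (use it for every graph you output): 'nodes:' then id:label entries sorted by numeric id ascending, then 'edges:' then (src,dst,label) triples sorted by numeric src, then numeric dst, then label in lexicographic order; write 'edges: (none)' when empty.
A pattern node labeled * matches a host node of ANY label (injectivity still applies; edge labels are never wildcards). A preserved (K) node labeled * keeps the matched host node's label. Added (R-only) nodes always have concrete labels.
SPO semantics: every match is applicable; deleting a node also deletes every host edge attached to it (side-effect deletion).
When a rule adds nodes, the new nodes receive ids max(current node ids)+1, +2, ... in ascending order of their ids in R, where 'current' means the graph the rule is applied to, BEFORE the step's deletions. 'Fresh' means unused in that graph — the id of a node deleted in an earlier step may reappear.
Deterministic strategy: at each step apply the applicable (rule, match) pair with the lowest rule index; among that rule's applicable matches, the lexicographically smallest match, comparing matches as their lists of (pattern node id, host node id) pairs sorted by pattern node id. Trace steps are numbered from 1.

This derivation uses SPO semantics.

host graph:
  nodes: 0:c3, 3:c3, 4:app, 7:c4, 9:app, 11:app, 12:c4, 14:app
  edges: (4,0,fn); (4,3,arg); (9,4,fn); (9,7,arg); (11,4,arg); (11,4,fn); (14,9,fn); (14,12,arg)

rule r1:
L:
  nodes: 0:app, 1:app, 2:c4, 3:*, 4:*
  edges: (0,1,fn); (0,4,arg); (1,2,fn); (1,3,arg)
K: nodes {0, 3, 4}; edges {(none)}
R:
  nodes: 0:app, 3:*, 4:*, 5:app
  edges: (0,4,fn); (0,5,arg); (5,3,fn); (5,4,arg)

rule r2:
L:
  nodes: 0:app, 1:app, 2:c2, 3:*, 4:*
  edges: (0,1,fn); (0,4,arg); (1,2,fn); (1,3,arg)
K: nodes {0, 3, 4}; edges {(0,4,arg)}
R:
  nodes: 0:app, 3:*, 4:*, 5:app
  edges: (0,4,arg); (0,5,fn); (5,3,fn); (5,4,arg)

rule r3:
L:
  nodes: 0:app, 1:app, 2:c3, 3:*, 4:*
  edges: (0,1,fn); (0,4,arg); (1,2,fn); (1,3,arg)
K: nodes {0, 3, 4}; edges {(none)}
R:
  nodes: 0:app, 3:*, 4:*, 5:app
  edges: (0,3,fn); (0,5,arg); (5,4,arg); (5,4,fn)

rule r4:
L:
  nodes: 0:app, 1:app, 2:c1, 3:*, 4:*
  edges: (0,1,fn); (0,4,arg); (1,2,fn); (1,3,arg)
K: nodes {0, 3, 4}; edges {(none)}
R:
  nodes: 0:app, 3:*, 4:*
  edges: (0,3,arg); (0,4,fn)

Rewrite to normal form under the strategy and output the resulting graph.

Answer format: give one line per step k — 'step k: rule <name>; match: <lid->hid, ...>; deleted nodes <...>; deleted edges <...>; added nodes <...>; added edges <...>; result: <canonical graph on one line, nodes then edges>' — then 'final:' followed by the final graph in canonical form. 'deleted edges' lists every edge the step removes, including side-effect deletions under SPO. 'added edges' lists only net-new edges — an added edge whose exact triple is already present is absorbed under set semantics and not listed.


step 1: rule r3; match: 0->9, 1->4, 2->0, 3->3, 4->7; deleted nodes 0, 4; deleted edges (4,0,fn); (4,3,arg); (9,4,fn); (9,7,arg); (11,4,arg); (11,4,fn); added nodes 15; added edges (9,3,fn); (9,15,arg); (15,7,arg); (15,7,fn); result: nodes: 3:c3, 7:c4, 9:app, 11:app, 12:c4, 14:app, 15:app edges: (9,3,fn); (9,15,arg); (14,9,fn); (14,12,arg); (15,7,arg); (15,7,fn)
step 2: rule r3; match: 0->14, 1->9, 2->3, 3->15, 4->12; deleted nodes 3, 9; deleted edges (9,3,fn); (9,15,arg); (14,9,fn); (14,12,arg); added nodes 16; added edges (14,15,fn); (14,16,arg); (16,12,arg); (16,12,fn); result: nodes: 7:c4, 11:app, 12:c4, 14:app, 15:app, 16:app edges: (14,15,fn); (14,16,arg); (15,7,arg); (15,7,fn); (16,12,arg); (16,12,fn)
final:
nodes: 7:c4, 11:app, 12:c4, 14:app, 15:app, 16:app
edges: (14,15,fn); (14,16,arg); (15,7,arg); (15,7,fn); (16,12,arg); (16,12,fn)


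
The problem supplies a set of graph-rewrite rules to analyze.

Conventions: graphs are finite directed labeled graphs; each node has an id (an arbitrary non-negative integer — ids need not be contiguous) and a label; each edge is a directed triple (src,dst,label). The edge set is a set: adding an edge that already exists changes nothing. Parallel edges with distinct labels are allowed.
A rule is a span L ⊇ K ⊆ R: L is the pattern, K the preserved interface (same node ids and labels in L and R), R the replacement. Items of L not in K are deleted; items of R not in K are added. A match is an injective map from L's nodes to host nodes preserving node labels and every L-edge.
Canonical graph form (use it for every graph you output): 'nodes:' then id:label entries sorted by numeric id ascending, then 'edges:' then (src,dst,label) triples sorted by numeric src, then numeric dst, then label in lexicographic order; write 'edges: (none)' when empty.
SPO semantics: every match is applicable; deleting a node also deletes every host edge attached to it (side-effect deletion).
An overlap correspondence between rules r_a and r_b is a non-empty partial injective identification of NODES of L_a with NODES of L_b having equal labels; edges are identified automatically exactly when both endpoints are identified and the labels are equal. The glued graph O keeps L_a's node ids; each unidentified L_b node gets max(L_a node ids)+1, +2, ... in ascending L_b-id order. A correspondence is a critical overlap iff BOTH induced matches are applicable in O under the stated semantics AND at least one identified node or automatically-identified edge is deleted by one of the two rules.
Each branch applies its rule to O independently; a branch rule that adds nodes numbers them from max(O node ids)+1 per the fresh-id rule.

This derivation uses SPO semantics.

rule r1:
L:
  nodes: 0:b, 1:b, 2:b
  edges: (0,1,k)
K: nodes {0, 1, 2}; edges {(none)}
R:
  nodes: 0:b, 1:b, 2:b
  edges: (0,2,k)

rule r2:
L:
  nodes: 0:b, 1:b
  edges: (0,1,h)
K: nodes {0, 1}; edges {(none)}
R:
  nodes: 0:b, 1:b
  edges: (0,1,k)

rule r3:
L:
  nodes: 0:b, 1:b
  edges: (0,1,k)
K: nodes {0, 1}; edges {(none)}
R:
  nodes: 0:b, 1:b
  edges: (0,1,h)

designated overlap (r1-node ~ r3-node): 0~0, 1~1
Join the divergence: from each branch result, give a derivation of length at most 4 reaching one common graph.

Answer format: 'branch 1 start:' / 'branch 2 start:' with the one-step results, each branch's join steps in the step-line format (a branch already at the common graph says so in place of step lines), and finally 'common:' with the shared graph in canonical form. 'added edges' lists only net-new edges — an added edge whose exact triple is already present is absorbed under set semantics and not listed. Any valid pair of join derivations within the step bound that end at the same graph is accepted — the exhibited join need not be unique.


branch 1 start:
nodes: 0:b, 1:b, 2:b
edges: (0,2,k)
branch 2 start:
nodes: 0:b, 1:b, 2:b
edges: (0,1,h)
branch 1 step 1: rule r1; match: 0->0, 1->2, 2->1; deleted nodes (none); deleted edges (0,2,k); added nodes (none); added edges (0,1,k); result: nodes: 0:b, 1:b, 2:b edges: (0,1,k)
branch 2 step 1: rule r2; match: 0->0, 1->1; deleted nodes (none); deleted edges (0,1,h); added nodes (none); added edges (0,1,k); result: nodes: 0:b, 1:b, 2:b edges: (0,1,k)
common:
nodes: 0:b, 1:b, 2:b
edges: (0,1,k)


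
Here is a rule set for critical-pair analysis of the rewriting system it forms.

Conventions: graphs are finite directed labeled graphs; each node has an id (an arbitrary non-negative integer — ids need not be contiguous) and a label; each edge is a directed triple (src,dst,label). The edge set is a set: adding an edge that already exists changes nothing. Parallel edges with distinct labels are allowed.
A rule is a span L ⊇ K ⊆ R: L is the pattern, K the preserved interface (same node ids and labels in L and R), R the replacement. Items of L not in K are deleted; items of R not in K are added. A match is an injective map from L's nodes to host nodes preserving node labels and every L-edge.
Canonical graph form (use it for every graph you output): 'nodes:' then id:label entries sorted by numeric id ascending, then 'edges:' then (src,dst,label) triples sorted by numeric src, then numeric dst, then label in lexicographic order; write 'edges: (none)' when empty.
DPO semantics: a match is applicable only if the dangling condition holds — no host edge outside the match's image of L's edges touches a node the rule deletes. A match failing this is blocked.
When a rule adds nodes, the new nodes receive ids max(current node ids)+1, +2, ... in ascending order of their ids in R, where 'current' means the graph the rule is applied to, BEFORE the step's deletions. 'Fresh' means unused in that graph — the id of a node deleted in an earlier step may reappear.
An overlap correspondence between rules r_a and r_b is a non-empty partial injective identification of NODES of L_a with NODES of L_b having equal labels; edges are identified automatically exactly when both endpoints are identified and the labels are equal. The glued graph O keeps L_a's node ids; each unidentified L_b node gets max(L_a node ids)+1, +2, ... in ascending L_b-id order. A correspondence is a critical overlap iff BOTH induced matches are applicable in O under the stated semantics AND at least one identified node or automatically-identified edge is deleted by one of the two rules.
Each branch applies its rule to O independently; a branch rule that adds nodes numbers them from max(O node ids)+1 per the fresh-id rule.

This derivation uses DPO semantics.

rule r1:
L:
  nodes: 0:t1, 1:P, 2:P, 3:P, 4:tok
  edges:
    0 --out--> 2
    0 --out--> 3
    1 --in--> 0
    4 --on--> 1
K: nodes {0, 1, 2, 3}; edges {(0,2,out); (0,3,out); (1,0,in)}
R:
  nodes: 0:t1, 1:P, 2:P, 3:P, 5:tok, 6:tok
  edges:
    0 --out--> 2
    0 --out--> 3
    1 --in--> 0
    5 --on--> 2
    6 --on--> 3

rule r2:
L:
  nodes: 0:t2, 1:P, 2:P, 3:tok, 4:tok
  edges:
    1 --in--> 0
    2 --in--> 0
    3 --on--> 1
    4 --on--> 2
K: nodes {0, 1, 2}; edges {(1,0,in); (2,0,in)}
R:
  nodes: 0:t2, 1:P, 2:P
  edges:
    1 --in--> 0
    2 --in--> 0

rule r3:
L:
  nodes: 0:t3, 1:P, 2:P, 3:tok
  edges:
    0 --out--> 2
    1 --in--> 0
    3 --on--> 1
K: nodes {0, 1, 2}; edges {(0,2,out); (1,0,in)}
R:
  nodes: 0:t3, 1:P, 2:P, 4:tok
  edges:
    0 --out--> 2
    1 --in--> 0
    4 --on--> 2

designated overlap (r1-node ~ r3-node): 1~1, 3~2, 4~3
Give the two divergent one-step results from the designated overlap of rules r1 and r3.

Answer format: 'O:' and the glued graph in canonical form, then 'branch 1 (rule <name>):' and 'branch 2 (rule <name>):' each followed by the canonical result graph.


O:
nodes: 0:t1, 1:P, 2:P, 3:P, 4:tok, 5:t3
edges: (0,2,out); (0,3,out); (1,0,in); (1,5,in); (4,1,on); (5,3,out)
branch 1 (rule r1):
nodes: 0:t1, 1:P, 2:P, 3:P, 5:t3, 6:tok, 7:tok
edges: (0,2,out); (0,3,out); (1,0,in); (1,5,in); (5,3,out); (6,2,on); (7,3,on)
branch 2 (rule r3):
nodes: 0:t1, 1:P, 2:P, 3:P, 5:t3, 6:tok
edges: (0,2,out); (0,3,out); (1,0,in); (1,5,in); (5,3,out); (6,3,on)


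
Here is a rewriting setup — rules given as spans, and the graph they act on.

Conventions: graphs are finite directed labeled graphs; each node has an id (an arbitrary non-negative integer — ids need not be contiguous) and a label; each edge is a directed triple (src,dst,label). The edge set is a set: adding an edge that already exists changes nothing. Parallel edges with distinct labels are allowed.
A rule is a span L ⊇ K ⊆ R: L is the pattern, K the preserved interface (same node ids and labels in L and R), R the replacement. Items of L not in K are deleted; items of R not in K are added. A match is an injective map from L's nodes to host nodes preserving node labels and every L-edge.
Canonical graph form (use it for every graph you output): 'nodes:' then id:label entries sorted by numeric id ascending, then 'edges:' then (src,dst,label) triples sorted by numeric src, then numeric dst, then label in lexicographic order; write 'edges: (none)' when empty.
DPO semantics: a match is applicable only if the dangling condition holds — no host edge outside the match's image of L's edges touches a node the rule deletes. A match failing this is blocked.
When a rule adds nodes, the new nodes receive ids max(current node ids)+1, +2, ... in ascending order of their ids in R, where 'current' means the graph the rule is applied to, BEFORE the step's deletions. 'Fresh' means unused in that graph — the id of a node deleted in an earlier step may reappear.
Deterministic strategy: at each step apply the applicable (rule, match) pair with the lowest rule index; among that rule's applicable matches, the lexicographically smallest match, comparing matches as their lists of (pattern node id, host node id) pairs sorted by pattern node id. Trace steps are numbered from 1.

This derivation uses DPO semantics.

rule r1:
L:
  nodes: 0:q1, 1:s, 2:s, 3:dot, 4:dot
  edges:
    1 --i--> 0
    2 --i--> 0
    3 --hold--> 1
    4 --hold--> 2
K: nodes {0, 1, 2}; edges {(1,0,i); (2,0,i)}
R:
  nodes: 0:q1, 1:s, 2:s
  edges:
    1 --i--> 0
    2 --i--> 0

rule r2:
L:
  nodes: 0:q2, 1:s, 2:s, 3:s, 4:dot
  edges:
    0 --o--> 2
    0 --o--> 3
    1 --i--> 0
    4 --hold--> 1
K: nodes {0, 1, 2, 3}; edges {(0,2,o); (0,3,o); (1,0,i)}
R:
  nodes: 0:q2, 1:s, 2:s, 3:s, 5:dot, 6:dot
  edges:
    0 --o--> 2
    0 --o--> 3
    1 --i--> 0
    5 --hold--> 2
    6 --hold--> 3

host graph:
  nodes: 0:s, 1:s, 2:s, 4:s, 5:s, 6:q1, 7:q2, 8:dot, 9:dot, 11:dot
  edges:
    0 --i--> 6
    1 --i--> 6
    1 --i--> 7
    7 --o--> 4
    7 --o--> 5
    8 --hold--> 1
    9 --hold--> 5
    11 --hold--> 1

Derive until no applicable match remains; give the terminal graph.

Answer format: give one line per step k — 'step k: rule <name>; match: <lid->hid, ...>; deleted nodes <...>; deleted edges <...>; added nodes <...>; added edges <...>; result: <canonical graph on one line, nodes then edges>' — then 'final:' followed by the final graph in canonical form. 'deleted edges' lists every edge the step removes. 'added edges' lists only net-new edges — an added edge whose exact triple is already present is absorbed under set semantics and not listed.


step 1: rule r2; match: 0->7, 1->1, 2->4, 3->5, 4->8; deleted nodes 8; deleted edges (8,1,hold); added nodes 12, 13; added edges (12,4,hold); (13,5,hold); result: nodes: 0:s, 1:s, 2:s, 4:s, 5:s, 6:q1, 7:q2, 9:dot, 11:dot, 12:dot, 13:dot edges: (0,6,i); (1,6,i); (1,7,i); (7,4,o); (7,5,o); (9,5,hold); (11,1,hold); (12,4,hold); (13,5,hold)
step 2: rule r2; match: 0->7, 1->1, 2->4, 3->5, 4->11; deleted nodes 11; deleted edges (11,1,hold); added nodes 14, 15; added edges (14,4,hold); (15,5,hold); result: nodes: 0:s, 1:s, 2:s, 4:s, 5:s, 6:q1, 7:q2, 9:dot, 12:dot, 13:dot, 14:dot, 15:dot edges: (0,6,i); (1,6,i); (1,7,i); (7,4,o); (7,5,o); (9,5,hold); (12,4,hold); (13,5,hold); (14,4,hold); (15,5,hold)
final:
nodes: 0:s, 1:s, 2:s, 4:s, 5:s, 6:q1, 7:q2, 9:dot, 12:dot, 13:dot, 14:dot, 15:dot
edges: (0,6,i); (1,6,i); (1,7,i); (7,4,o); (7,5,o); (9,5,hold); (12,4,hold); (13,5,hold); (14,4,hold); (15,5,hold)


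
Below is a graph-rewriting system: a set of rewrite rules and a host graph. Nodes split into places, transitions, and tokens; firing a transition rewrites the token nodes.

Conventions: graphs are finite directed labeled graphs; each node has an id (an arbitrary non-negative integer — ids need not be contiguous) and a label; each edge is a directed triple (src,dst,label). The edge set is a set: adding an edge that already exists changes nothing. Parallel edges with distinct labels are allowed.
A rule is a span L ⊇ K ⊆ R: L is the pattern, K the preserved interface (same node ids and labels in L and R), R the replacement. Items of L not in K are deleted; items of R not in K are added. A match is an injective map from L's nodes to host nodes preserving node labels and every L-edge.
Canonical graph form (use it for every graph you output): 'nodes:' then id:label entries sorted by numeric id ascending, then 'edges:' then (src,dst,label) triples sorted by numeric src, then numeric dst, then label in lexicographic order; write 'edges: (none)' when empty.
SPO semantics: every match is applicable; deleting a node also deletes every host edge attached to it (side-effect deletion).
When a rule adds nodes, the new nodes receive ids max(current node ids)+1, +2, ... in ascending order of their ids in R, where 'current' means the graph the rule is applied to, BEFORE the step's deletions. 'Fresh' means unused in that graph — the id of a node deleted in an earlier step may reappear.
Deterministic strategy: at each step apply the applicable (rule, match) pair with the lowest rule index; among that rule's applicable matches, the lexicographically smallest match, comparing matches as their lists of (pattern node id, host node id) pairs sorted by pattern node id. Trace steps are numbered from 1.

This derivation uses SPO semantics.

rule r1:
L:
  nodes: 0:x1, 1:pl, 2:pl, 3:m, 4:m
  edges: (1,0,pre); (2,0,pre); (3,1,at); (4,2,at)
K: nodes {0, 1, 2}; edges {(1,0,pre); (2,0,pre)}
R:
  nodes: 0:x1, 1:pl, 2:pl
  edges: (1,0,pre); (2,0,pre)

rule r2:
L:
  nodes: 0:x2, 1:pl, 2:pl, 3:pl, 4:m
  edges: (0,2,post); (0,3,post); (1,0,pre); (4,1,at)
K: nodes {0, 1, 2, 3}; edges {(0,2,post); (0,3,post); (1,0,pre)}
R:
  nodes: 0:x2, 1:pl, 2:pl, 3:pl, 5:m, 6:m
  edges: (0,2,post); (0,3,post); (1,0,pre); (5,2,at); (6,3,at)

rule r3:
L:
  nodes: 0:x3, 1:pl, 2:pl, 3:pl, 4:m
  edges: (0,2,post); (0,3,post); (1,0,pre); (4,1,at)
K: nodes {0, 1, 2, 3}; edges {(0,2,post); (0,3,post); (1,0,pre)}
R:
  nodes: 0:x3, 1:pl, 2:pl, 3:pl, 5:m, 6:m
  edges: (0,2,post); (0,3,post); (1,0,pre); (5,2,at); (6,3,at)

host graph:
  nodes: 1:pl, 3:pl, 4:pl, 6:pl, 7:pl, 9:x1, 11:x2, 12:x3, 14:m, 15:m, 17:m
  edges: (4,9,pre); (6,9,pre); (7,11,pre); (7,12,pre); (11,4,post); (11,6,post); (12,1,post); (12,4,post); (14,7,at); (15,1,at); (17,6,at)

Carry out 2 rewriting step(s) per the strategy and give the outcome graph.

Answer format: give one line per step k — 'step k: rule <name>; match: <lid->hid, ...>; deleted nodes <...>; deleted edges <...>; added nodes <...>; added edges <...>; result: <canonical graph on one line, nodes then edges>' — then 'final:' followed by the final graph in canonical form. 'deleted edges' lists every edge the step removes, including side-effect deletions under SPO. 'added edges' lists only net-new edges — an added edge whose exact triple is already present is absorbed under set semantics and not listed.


step 1: rule r2; match: 0->11, 1->7, 2->4, 3->6, 4->14; deleted nodes 14; deleted edges (14,7,at); added nodes 18, 19; added edges (18,4,at); (19,6,at); result: nodes: 1:pl, 3:pl, 4:pl, 6:pl, 7:pl, 9:x1, 11:x2, 12:x3, 15:m, 17:m, 18:m, 19:m edges: (4,9,pre); (6,9,pre); (7,11,pre); (7,12,pre); (11,4,post); (11,6,post); (12,1,post); (12,4,post); (15,1,at); (17,6,at); (18,4,at); (19,6,at)
step 2: rule r1; match: 0->9, 1->4, 2->6, 3->18, 4->17; deleted nodes 17, 18; deleted edges (17,6,at); (18,4,at); added nodes (none); added edges (none); result: nodes: 1:pl, 3:pl, 4:pl, 6:pl, 7:pl, 9:x1, 11:x2, 12:x3, 15:m, 19:m edges: (4,9,pre); (6,9,pre); (7,11,pre); (7,12,pre); (11,4,post); (11,6,post); (12,1,post); (12,4,post); (15,1,at); (19,6,at)
final:
nodes: 1:pl, 3:pl, 4:pl, 6:pl, 7:pl, 9:x1, 11:x2, 12:x3, 15:m, 19:m
edges: (4,9,pre); (6,9,pre); (7,11,pre); (7,12,pre); (11,4,post); (11,6,post); (12,1,post); (12,4,post); (15,1,at); (19,6,at)
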